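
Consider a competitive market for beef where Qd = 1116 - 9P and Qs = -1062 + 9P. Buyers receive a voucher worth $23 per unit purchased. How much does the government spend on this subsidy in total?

Pre-subsidy: 1116 - 9P = -1062 + 9P gives P* = 121, Q* = 27.
With the rebate, buyers effectively pay Pb = Ps − 23, where Ps is the price sellers receive.
Demand in terms of Ps becomes Qd = 1116 − 9(Ps − 23) = 1323 - 9Ps. Setting this equal to supply: 1323 - 9Ps = -1062 + 9Ps, so Ps = 132.5.
Buyers pay Pb = 132.5 − 23 = 109.5; Q' = -1062 + 9·132.5 = 130.5.
Government outlay = subsidy × quantity = 23 × 130.5 = 3001.5.

Government cost = $3001.5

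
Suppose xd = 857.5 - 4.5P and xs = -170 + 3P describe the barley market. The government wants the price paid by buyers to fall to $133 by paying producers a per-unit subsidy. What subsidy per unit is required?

Required subsidy s = $10 per unit

At a buyer price of 133, quantity demanded is 857.5 − 4.5·133 = 259.
Sellers supply 259 only when they receive Ps with -170 + 3·Ps = 259, i.e. Ps = 143.
s = Ps − Pb = 143 − 133 = 10.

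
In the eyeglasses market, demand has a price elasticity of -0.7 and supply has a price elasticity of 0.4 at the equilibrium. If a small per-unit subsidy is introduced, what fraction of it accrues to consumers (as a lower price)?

For a small subsidy around the equilibrium, the benefit split depends on the relative slopes, which at a point are proportional to the elasticities.
Buyer share = εs/(εs + |εd|) = 0.4/(0.4 + 0.7) = 4/11; seller share = |εd|/(εs + |εd|) = 7/11.

Consumer share = 4/11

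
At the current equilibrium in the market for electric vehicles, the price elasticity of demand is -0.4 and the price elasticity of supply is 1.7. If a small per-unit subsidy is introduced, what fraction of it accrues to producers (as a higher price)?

Producer share = 4/21

For a small subsidy around the equilibrium, the benefit split depends on the relative slopes, which at a point are proportional to the elasticities.
Buyer share = εs/(εs + |εd|) = 1.7/(1.7 + 0.4) = 17/21; seller share = |εd|/(εs + |εd|) = 4/21.
So producers capture 4/21 of the subsidy.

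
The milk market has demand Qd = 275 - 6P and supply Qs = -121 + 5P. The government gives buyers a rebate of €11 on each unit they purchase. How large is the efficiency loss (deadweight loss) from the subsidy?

Pre-subsidy: 275 - 6P = -121 + 5P gives P* = 36, Q* = 59.
With the rebate, buyers effectively pay Pb = Ps − 11, where Ps is the price sellers receive.
Demand in terms of Ps becomes Qd = 275 − 6(Ps − 11) = 341 - 6Ps. Setting this equal to supply: 341 - 6Ps = -121 + 5Ps, so Ps = 42.
Buyers pay Pb = 42 − 11 = 31; Q' = -121 + 5·42 = 89.
The subsidy expands output by 89 − 59 = 30 past the efficient level; on those units the gap between marginal cost and willingness to pay runs from 0 up to 11.
DWL = ½ × 11 × 30 = 165.

Deadweight loss = €165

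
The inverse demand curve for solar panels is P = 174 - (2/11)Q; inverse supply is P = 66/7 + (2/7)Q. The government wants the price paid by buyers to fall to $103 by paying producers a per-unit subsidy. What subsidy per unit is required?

At a buyer price of 103, quantity demanded is 957 − 5.5·103 = 390.5.
Sellers supply 390.5 only when they receive Ps = 66/7 + (2/7)·390.5 = 121.
s = Ps − Pb = 121 − 103 = 18.

Required subsidy s = $18 per unit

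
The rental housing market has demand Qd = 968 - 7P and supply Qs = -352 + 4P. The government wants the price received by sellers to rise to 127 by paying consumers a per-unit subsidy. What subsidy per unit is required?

At a seller price of 127, quantity supplied is -352 + 4·127 = 156.
Buyers absorb 156 only when they pay Pb with 968 − 7·Pb = 156, i.e. Pb = 116.
s = Ps − Pb = 127 − 116 = 11.

Required subsidy s = 11 per unit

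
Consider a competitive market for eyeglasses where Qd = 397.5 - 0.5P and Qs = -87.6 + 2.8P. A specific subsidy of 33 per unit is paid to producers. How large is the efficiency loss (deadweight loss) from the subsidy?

Pre-subsidy: 397.5 - 0.5P = -87.6 + 2.8P gives P* = 147, Q* = 324.
With the subsidy, sellers receive Ps = Pb + 33 for each unit, where Pb is the price buyers pay.
Supply in terms of Pb becomes Qs = -87.6 + 2.8(Pb + 33) = 4.8 + 2.8Pb. Setting this equal to demand: 397.5 - 0.5Pb = 4.8 + 2.8Pb, so Pb = 119.
Sellers receive Ps = 119 + 33 = 152; Q' = 397.5 − 0.5·119 = 338.
The subsidy expands output by 338 − 324 = 14 past the efficient level; on those units the gap between marginal cost and willingness to pay runs from 0 up to 33.
DWL = ½ × 33 × 14 = 231.

Deadweight loss = 231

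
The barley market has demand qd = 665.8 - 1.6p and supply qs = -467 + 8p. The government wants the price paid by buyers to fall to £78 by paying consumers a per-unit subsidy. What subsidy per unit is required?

At a buyer price of 78, quantity demanded is 665.8 − 1.6·78 = 541.
Sellers supply 541 only when they receive ps with -467 + 8·ps = 541, i.e. ps = 126.
s = ps − pb = 126 − 78 = 48.

Required subsidy s = £48 per unit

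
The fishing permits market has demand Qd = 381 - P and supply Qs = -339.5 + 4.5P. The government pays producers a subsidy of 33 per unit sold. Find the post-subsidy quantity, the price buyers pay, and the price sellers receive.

Pre-subsidy: 381 - P = -339.5 + 4.5P gives P* = 131, Q* = 250.
With the subsidy, sellers receive Ps = Pb + 33 for each unit, where Pb is the price buyers pay.
Supply in terms of Pb becomes Qs = -339.5 + 4.5(Pb + 33) = -191 + 4.5Pb. Setting this equal to demand: 381 - Pb = -191 + 4.5Pb, so Pb = 104.
Sellers receive Ps = 104 + 33 = 137; Q' = 381 − 1·104 = 277.

Q' = 277; buyers pay 104; sellers receive 137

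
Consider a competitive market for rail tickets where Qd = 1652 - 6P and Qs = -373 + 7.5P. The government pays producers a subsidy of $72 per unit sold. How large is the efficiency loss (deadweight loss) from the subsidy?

Pre-subsidy: 1652 - 6P = -373 + 7.5P gives P* = 150, Q* = 752.
With the subsidy, sellers receive Ps = Pb + 72 for each unit, where Pb is the price buyers pay.
Supply in terms of Pb becomes Qs = -373 + 7.5(Pb + 72) = 167 + 7.5Pb. Setting this equal to demand: 1652 - 6Pb = 167 + 7.5Pb, so Pb = 110.
Sellers receive Ps = 110 + 72 = 182; Q' = 1652 − 6·110 = 992.
The subsidy expands output by 992 − 752 = 240 past the efficient level; on those units the gap between marginal cost and willingness to pay runs from 0 up to 72.
DWL = ½ × 72 × 240 = 8640.

Deadweight loss = $8640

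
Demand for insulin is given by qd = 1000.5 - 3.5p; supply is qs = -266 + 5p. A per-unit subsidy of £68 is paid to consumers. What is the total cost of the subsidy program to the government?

Government cost = £42092

Pre-subsidy: 1000.5 - 3.5p = -266 + 5p gives p* = 149, q* = 479.
With the rebate, buyers effectively pay pb = ps − 68, where ps is the price sellers receive.
Demand in terms of ps becomes qd = 1000.5 − 3.5(ps − 68) = 1238.5 - 3.5ps. Setting this equal to supply: 1238.5 - 3.5ps = -266 + 5ps, so ps = 177.
Buyers pay pb = 177 − 68 = 109; q' = -266 + 5·177 = 619.
Government outlay = subsidy × quantity = 68 × 619 = 42092.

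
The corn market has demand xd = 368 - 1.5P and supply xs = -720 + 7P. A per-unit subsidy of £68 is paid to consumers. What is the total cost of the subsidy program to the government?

Pre-subsidy: 368 - 1.5P = -720 + 7P gives P* = 128, x* = 176.
With the rebate, buyers effectively pay Pb = Ps − 68, where Ps is the price sellers receive.
Demand in terms of Ps becomes xd = 368 − 1.5(Ps − 68) = 470 - 1.5Ps. Setting this equal to supply: 470 - 1.5Ps = -720 + 7Ps, so Ps = 140.
Buyers pay Pb = 140 − 68 = 72; x' = -720 + 7·140 = 260.
Government outlay = subsidy × quantity = 68 × 260 = 17680.

Government cost = £17680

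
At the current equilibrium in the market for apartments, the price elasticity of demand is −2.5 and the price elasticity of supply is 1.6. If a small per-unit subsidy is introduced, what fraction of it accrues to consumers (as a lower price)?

For a small subsidy around the equilibrium, the benefit split depends on the relative slopes, which at a point are proportional to the elasticities.
Buyer share = εs/(εs + |εd|) = 1.6/(1.6 + 2.5) = 16/41; seller share = |εd|/(εs + |εd|) = 25/41.

Consumer share = 16/41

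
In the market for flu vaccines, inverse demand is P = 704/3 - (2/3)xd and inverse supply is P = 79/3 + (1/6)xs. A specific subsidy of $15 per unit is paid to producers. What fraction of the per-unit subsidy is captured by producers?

Producer share = 0.2

Pre-subsidy: 704/3 - (2/3)x = 79/3 + (1/6)x gives x* = 250 and P* = 68.
With the subsidy, sellers receive Ps = Pb + 15 for each unit, where Pb is the price buyers pay.
On the curves, Pb = 704/3 - (2/3)x and Ps = 79/3 + (1/6)x; the wedge Ps − Pb = 15 gives 79/3 + (1/6)x − (704/3 - (2/3)x) = 15, so x' = 268.
Then Pb = 704/3 − (2/3)·268 = 56 and Ps = 79/3 + (1/6)·268 = 71.
Buyers' price falls by P* − Pb = 68 − 56 = 12; sellers' price rises by Ps − P* = 71 − 68 = 3.
So producers capture 3/15 = 0.2 of each unit of subsidy.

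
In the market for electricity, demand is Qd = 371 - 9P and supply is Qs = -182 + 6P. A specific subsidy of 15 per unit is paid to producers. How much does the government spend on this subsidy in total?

Pre-subsidy: 371 - 9P = -182 + 6P gives P* = 553/15, Q* = 39.2.
With the subsidy, sellers receive Ps = Pb + 15 for each unit, where Pb is the price buyers pay.
Supply in terms of Pb becomes Qs = -182 + 6(Pb + 15) = -92 + 6Pb. Setting this equal to demand: 371 - 9Pb = -92 + 6Pb, so Pb = 463/15.
Sellers receive Ps = 463/15 + 15 = 688/15; Q' = 371 − 9·(463/15) = 93.2.
Government outlay = subsidy × quantity = 15 × 93.2 = 1398.

Government cost = 1398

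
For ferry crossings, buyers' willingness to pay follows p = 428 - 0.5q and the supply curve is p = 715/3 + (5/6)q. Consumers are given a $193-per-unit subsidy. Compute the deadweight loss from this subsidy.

Pre-subsidy: 428 - 0.5q = 715/3 + (5/6)q gives q* = 142.25 and p* = 356.875.
With the rebate, buyers effectively pay pb = ps − 193, where ps is the price sellers receive.
On the curves, pb = 428 - 0.5q and ps = 715/3 + (5/6)q; the wedge ps − pb = 193 gives 715/3 + (5/6)q − (428 - 0.5q) = 193, so q' = 287.
Then pb = 428 − 0.5·287 = 284.5 and ps = 715/3 + (5/6)·287 = 477.5.
The subsidy expands output by 287 − 142.25 = 144.75 past the efficient level; on those units the gap between marginal cost and willingness to pay runs from 0 up to 193.
DWL = ½ × 193 × 144.75 = 13968.375.

Deadweight loss = $13968.375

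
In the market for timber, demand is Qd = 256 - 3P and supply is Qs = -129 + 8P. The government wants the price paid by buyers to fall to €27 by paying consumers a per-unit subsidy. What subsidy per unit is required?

Required subsidy s = €11 per unit

At a buyer price of 27, quantity demanded is 256 − 3·27 = 175.
Sellers supply 175 only when they receive Ps with -129 + 8·Ps = 175, i.e. Ps = 38.
s = Ps − Pb = 38 − 27 = 11.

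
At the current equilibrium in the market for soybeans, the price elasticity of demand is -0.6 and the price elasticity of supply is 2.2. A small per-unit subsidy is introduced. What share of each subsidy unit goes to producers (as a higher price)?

For a small subsidy around the equilibrium, the benefit split depends on the relative slopes, which at a point are proportional to the elasticities.
Buyer share = εs/(εs + |εd|) = 2.2/(2.2 + 0.6) = 11/14; seller share = |εd|/(εs + |εd|) = 3/14.
So producers capture 3/14 of the subsidy.

Producer share = 3/14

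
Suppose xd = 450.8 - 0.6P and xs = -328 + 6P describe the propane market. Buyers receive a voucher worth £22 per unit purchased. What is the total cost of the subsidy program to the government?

Government cost = £8624

Pre-subsidy: 450.8 - 0.6P = -328 + 6P gives P* = 118, x* = 380.
With the rebate, buyers effectively pay Pb = Ps − 22, where Ps is the price sellers receive.
Demand in terms of Ps becomes xd = 450.8 − 0.6(Ps − 22) = 464 - 0.6Ps. Setting this equal to supply: 464 - 0.6Ps = -328 + 6Ps, so Ps = 120.
Buyers pay Pb = 120 − 22 = 98; x' = -328 + 6·120 = 392.
Government outlay = subsidy × quantity = 22 × 392 = 8624.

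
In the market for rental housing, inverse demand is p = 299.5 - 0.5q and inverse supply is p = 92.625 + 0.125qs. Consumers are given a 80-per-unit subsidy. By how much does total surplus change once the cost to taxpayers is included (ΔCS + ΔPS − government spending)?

Net change in total surplus = -5120

Pre-subsidy: 299.5 - 0.5q = 92.625 + 0.125q gives q* = 331 and p* = 134.
With the rebate, buyers effectively pay pb = ps − 80, where ps is the price sellers receive.
On the curves, pb = 299.5 - 0.5q and ps = 92.625 + 0.125q; the wedge ps − pb = 80 gives 92.625 + 0.125q − (299.5 - 0.5q) = 80, so q' = 459.
Then pb = 299.5 − 0.5·459 = 70 and ps = 92.625 + 0.125·459 = 150.
ΔCS = ½(331 + 459)(134 − 70) = 25280; ΔPS = ½(331 + 459)(150 − 134) = 6320.
Government spending = 80 × 459 = 36720.
Net change = 25280 + 6320 − 36720 = -5120. The loss equals the DWL triangle ½·80·128.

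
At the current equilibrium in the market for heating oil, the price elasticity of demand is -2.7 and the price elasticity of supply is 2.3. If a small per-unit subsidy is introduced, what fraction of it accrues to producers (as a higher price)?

For a small subsidy around the equilibrium, the benefit split depends on the relative slopes, which at a point are proportional to the elasticities.
Buyer share = εs/(εs + |εd|) = 2.3/(2.3 + 2.7) = 0.46; seller share = |εd|/(εs + |εd|) = 0.54.
So producers capture 0.54 of the subsidy.

Producer share = 0.54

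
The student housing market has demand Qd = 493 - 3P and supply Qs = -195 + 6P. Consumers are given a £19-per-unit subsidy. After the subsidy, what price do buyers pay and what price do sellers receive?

Buyers pay 574/9; sellers receive 745/9

Pre-subsidy: 493 - 3P = -195 + 6P gives P* = 688/9, Q* = 791/3.
With the rebate, buyers effectively pay Pb = Ps − 19, where Ps is the price sellers receive.
Demand in terms of Ps becomes Qd = 493 − 3(Ps − 19) = 550 - 3Ps. Setting this equal to supply: 550 - 3Ps = -195 + 6Ps, so Ps = 745/9.
Buyers pay Pb = 745/9 − 19 = 574/9; Q' = -195 + 6·(745/9) = 905/3.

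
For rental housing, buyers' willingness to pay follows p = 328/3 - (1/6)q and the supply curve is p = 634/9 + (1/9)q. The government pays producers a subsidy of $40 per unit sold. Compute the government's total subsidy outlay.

Government cost = $11360

Pre-subsidy: 328/3 - (1/6)q = 634/9 + (1/9)q gives q* = 140 and p* = 86.
With the subsidy, sellers receive ps = pb + 40 for each unit, where pb is the price buyers pay.
On the curves, pb = 328/3 - (1/6)q and ps = 634/9 + (1/9)q; the wedge ps − pb = 40 gives 634/9 + (1/9)q − (328/3 - (1/6)q) = 40, so q' = 284.
Then pb = 328/3 − (1/6)·284 = 62 and ps = 634/9 + (1/9)·284 = 102.
Government outlay = subsidy × quantity = 40 × 284 = 11360.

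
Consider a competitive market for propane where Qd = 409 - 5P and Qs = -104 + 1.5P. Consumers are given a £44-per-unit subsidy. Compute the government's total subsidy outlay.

Government cost = 37268/13

Pre-subsidy: 409 - 5P = -104 + 1.5P gives P* = 1026/13, Q* = 187/13.
With the rebate, buyers effectively pay Pb = Ps − 44, where Ps is the price sellers receive.
Demand in terms of Ps becomes Qd = 409 − 5(Ps − 44) = 629 - 5Ps. Setting this equal to supply: 629 - 5Ps = -104 + 1.5Ps, so Ps = 1466/13.
Buyers pay Pb = 1466/13 − 44 = 894/13; Q' = -104 + 1.5·(1466/13) = 847/13.
Government outlay = subsidy × quantity = 44 × 847/13 = 37268/13.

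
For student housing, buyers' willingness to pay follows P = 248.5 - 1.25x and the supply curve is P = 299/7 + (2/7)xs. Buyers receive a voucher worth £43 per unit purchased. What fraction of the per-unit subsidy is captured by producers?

Pre-subsidy: 248.5 - 1.25x = 299/7 + (2/7)x gives x* = 134 and P* = 81.
With the rebate, buyers effectively pay Pb = Ps − 43, where Ps is the price sellers receive.
On the curves, Pb = 248.5 - 1.25x and Ps = 299/7 + (2/7)x; the wedge Ps − Pb = 43 gives 299/7 + (2/7)x − (248.5 - 1.25x) = 43, so x' = 162.
Then Pb = 248.5 − 1.25·162 = 46 and Ps = 299/7 + (2/7)·162 = 89.
Buyers' price falls by P* − Pb = 81 − 46 = 35; sellers' price rises by Ps − P* = 89 − 81 = 8.
So producers capture 8/43 = 8/43 of each unit of subsidy.

Producer share = 8/43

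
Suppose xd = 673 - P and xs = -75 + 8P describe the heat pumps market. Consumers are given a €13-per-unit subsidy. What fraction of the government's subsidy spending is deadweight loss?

Pre-subsidy: 673 - P = -75 + 8P gives P* = 748/9, x* = 5309/9.
With the rebate, buyers effectively pay Pb = Ps − 13, where Ps is the price sellers receive.
Demand in terms of Ps becomes xd = 673 − 1(Ps − 13) = 686 - Ps. Setting this equal to supply: 686 - Ps = -75 + 8Ps, so Ps = 761/9.
Buyers pay Pb = 761/9 − 13 = 644/9; x' = -75 + 8·(761/9) = 5413/9.
ΔCS = ½(5309/9 + 5413/9)(748/9 − 644/9) = 185848/27; ΔPS = ½(5309/9 + 5413/9)(761/9 − 748/9) = 23231/27.
Government spending = 13 × 5413/9 = 70369/9.
DWL = ½ × 13 × (5413/9 − 5309/9) = 676/9; fraction = (676/9) / (70369/9) = 52/5413.

DWL / government spending = 52/5413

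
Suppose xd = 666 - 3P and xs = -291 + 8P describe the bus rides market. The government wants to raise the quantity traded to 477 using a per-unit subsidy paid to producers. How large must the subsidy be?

At x = 477, invert demand for the buyer price: Pb = (666 − 477)/3 = 63; invert supply for the seller price: Ps = (477 − (-291))/8 = 96.
The subsidy must fill the gap: s = Ps − Pb = 96 − 63 = 33.

Required subsidy s = 33 per unit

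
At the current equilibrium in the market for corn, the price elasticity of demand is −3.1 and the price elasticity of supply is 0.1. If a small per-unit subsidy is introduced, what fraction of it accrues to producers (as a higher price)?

Producer share = 0.96875

For a small subsidy around the equilibrium, the benefit split depends on the relative slopes, which at a point are proportional to the elasticities.
Buyer share = εs/(εs + |εd|) = 0.1/(0.1 + 3.1) = 0.03125; seller share = |εd|/(εs + |εd|) = 0.96875.
So producers capture 0.96875 of the subsidy.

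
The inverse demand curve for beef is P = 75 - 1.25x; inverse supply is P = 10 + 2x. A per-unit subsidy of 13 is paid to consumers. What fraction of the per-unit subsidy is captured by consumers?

Pre-subsidy: 75 - 1.25x = 10 + 2x gives x* = 20 and P* = 50.
With the rebate, buyers effectively pay Pb = Ps − 13, where Ps is the price sellers receive.
On the curves, Pb = 75 - 1.25x and Ps = 10 + 2x; the wedge Ps − Pb = 13 gives 10 + 2x − (75 - 1.25x) = 13, so x' = 24.
Then Pb = 75 − 1.25·24 = 45 and Ps = 10 + 2·24 = 58.
Buyers' price falls by P* − Pb = 50 − 45 = 5; sellers' price rises by Ps − P* = 58 − 50 = 8.
So consumers capture 5/13 = 5/13 of each unit of subsidy.

Consumer share = 5/13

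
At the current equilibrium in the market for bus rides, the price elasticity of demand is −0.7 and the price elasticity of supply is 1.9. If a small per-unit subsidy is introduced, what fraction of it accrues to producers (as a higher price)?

For a small subsidy around the equilibrium, the benefit split depends on the relative slopes, which at a point are proportional to the elasticities.
Buyer share = εs/(εs + |εd|) = 1.9/(1.9 + 0.7) = 19/26; seller share = |εd|/(εs + |εd|) = 7/26.
So producers capture 7/26 of the subsidy.

Producer share = 7/26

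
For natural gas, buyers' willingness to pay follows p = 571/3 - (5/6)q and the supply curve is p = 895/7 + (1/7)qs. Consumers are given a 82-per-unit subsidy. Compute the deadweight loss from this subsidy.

Pre-subsidy: 571/3 - (5/6)q = 895/7 + (1/7)q gives q* = 64 and p* = 137.
With the rebate, buyers effectively pay pb = ps − 82, where ps is the price sellers receive.
On the curves, pb = 571/3 - (5/6)q and ps = 895/7 + (1/7)q; the wedge ps − pb = 82 gives 895/7 + (1/7)q − (571/3 - (5/6)q) = 82, so q' = 148.
Then pb = 571/3 − (5/6)·148 = 67 and ps = 895/7 + (1/7)·148 = 149.
The subsidy expands output by 148 − 64 = 84 past the efficient level; on those units the gap between marginal cost and willingness to pay runs from 0 up to 82.
DWL = ½ × 82 × 84 = 3444.

Deadweight loss = 3444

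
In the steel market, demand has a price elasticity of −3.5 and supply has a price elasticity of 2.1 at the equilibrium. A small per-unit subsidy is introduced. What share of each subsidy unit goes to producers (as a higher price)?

For a small subsidy around the equilibrium, the benefit split depends on the relative slopes, which at a point are proportional to the elasticities.
Buyer share = εs/(εs + |εd|) = 2.1/(2.1 + 3.5) = 0.375; seller share = |εd|/(εs + |εd|) = 0.625.
So producers capture 0.625 of the subsidy.

Producer share = 0.625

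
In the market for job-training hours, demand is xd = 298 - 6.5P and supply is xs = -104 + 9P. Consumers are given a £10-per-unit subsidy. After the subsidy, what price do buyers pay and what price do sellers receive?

Buyers pay 624/31; sellers receive 934/31

Pre-subsidy: 298 - 6.5P = -104 + 9P gives P* = 804/31, x* = 4012/31.
With the rebate, buyers effectively pay Pb = Ps − 10, where Ps is the price sellers receive.
Demand in terms of Ps becomes xd = 298 − 6.5(Ps − 10) = 363 - 6.5Ps. Setting this equal to supply: 363 - 6.5Ps = -104 + 9Ps, so Ps = 934/31.
Buyers pay Pb = 934/31 − 10 = 624/31; x' = -104 + 9·(934/31) = 5182/31.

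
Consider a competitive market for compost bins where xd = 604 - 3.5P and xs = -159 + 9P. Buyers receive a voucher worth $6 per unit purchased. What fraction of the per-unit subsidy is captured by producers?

Producer share = 0.28

Pre-subsidy: 604 - 3.5P = -159 + 9P gives P* = 61.04, x* = 390.36.
With the rebate, buyers effectively pay Pb = Ps − 6, where Ps is the price sellers receive.
Demand in terms of Ps becomes xd = 604 − 3.5(Ps − 6) = 625 - 3.5Ps. Setting this equal to supply: 625 - 3.5Ps = -159 + 9Ps, so Ps = 62.72.
Buyers pay Pb = 62.72 − 6 = 56.72; x' = -159 + 9·62.72 = 405.48.
Buyers' price falls by P* − Pb = 61.04 − 56.72 = 4.32; sellers' price rises by Ps − P* = 62.72 − 61.04 = 1.68.
So producers capture 1.68/6 = 0.28 of each unit of subsidy.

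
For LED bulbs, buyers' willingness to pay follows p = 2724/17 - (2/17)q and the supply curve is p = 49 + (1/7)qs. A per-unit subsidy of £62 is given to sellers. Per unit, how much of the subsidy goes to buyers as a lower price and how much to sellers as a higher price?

Pre-subsidy: 2724/17 - (2/17)q = 49 + (1/7)q gives q* = 427 and p* = 110.
With the subsidy, sellers receive ps = pb + 62 for each unit, where pb is the price buyers pay.
On the curves, pb = 2724/17 - (2/17)q and ps = 49 + (1/7)q; the wedge ps − pb = 62 gives 49 + (1/7)q − (2724/17 - (2/17)q) = 62, so q' = 665.
Then pb = 2724/17 − (2/17)·665 = 82 and ps = 49 + (1/7)·665 = 144.
Buyers' price falls by p* − pb = 110 − 82 = 28; sellers' price rises by ps − p* = 144 − 110 = 34.

Buyers gain £28 per unit; sellers gain £34 per unit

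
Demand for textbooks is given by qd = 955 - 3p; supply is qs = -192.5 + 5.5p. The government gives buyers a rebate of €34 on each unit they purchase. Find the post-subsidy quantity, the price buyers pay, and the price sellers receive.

q' = 616; buyers pay €113; sellers receive €147

Pre-subsidy: 955 - 3p = -192.5 + 5.5p gives p* = 135, q* = 550.
With the rebate, buyers effectively pay pb = ps − 34, where ps is the price sellers receive.
Demand in terms of ps becomes qd = 955 − 3(ps − 34) = 1057 - 3ps. Setting this equal to supply: 1057 - 3ps = -192.5 + 5.5ps, so ps = 147.
Buyers pay pb = 147 − 34 = 113; q' = -192.5 + 5.5·147 = 616.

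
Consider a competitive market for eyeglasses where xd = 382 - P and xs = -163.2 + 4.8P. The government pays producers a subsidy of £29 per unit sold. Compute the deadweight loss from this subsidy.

Deadweight loss = £348

Pre-subsidy: 382 - P = -163.2 + 4.8P gives P* = 94, x* = 288.
With the subsidy, sellers receive Ps = Pb + 29 for each unit, where Pb is the price buyers pay.
Supply in terms of Pb becomes xs = -163.2 + 4.8(Pb + 29) = -24 + 4.8Pb. Setting this equal to demand: 382 - Pb = -24 + 4.8Pb, so Pb = 70.
Sellers receive Ps = 70 + 29 = 99; x' = 382 − 1·70 = 312.
The subsidy expands output by 312 − 288 = 24 past the efficient level; on those units the gap between marginal cost and willingness to pay runs from 0 up to 29.
DWL = ½ × 29 × 24 = 348.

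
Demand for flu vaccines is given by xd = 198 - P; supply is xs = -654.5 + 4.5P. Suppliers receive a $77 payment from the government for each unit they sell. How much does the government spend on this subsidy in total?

Pre-subsidy: 198 - P = -654.5 + 4.5P gives P* = 155, x* = 43.
With the subsidy, sellers receive Ps = Pb + 77 for each unit, where Pb is the price buyers pay.
Supply in terms of Pb becomes xs = -654.5 + 4.5(Pb + 77) = -308 + 4.5Pb. Setting this equal to demand: 198 - Pb = -308 + 4.5Pb, so Pb = 92.
Sellers receive Ps = 92 + 77 = 169; x' = 198 − 1·92 = 106.
Government outlay = subsidy × quantity = 77 × 106 = 8162.

Government cost = $8162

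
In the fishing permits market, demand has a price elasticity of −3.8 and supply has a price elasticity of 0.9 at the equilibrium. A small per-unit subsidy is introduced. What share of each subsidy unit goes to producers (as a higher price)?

For a small subsidy around the equilibrium, the benefit split depends on the relative slopes, which at a point are proportional to the elasticities.
Buyer share = εs/(εs + |εd|) = 0.9/(0.9 + 3.8) = 9/47; seller share = |εd|/(εs + |εd|) = 38/47.
So producers capture 38/47 of the subsidy.

Producer share = 38/47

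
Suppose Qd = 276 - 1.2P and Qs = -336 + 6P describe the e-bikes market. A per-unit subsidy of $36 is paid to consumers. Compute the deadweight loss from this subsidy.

Deadweight loss = $648

Pre-subsidy: 276 - 1.2P = -336 + 6P gives P* = 85, Q* = 174.
With the rebate, buyers effectively pay Pb = Ps − 36, where Ps is the price sellers receive.
Demand in terms of Ps becomes Qd = 276 − 1.2(Ps − 36) = 319.2 - 1.2Ps. Setting this equal to supply: 319.2 - 1.2Ps = -336 + 6Ps, so Ps = 91.
Buyers pay Pb = 91 − 36 = 55; Q' = -336 + 6·91 = 210.
The subsidy expands output by 210 − 174 = 36 past the efficient level; on those units the gap between marginal cost and willingness to pay runs from 0 up to 36.
DWL = ½ × 36 × 36 = 648.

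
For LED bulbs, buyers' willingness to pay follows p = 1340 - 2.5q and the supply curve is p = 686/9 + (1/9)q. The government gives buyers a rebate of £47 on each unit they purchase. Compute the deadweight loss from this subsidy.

Pre-subsidy: 1340 - 2.5q = 686/9 + (1/9)q gives q* = 484 and p* = 130.
With the rebate, buyers effectively pay pb = ps − 47, where ps is the price sellers receive.
On the curves, pb = 1340 - 2.5q and ps = 686/9 + (1/9)q; the wedge ps − pb = 47 gives 686/9 + (1/9)q − (1340 - 2.5q) = 47, so q' = 502.
Then pb = 1340 − 2.5·502 = 85 and ps = 686/9 + (1/9)·502 = 132.
The subsidy expands output by 502 − 484 = 18 past the efficient level; on those units the gap between marginal cost and willingness to pay runs from 0 up to 47.
DWL = ½ × 47 × 18 = 423.

Deadweight loss = £423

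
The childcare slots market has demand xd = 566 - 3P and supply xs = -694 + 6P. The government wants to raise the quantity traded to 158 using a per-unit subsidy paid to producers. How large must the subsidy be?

At x = 158, invert demand for the buyer price: Pb = (566 − 158)/3 = 136; invert supply for the seller price: Ps = (158 − (-694))/6 = 142.
The subsidy must fill the gap: s = Ps − Pb = 142 − 136 = 6.

Required subsidy s = 6 per unit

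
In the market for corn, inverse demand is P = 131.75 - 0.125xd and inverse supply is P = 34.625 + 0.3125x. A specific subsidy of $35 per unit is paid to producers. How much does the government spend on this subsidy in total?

Government cost = $10570

Pre-subsidy: 131.75 - 0.125x = 34.625 + 0.3125x gives x* = 222 and P* = 104.
With the subsidy, sellers receive Ps = Pb + 35 for each unit, where Pb is the price buyers pay.
On the curves, Pb = 131.75 - 0.125x and Ps = 34.625 + 0.3125x; the wedge Ps − Pb = 35 gives 34.625 + 0.3125x − (131.75 - 0.125x) = 35, so x' = 302.
Then Pb = 131.75 − 0.125·302 = 94 and Ps = 34.625 + 0.3125·302 = 129.
Government outlay = subsidy × quantity = 35 × 302 = 10570.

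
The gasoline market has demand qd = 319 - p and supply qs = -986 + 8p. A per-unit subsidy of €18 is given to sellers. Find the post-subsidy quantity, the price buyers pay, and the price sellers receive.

q' = 190; buyers pay €129; sellers receive €147

Pre-subsidy: 319 - p = -986 + 8p gives p* = 145, q* = 174.
With the subsidy, sellers receive ps = pb + 18 for each unit, where pb is the price buyers pay.
Supply in terms of pb becomes qs = -986 + 8(pb + 18) = -842 + 8pb. Setting this equal to demand: 319 - pb = -842 + 8pb, so pb = 129.
Sellers receive ps = 129 + 18 = 147; q' = 319 − 1·129 = 190.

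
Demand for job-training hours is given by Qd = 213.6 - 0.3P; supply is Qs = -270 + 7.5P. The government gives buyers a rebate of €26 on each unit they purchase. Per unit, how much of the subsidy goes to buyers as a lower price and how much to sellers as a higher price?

Buyers gain €25 per unit; sellers gain €1 per unit

Pre-subsidy: 213.6 - 0.3P = -270 + 7.5P gives P* = 62, Q* = 195.
With the rebate, buyers effectively pay Pb = Ps − 26, where Ps is the price sellers receive.
Demand in terms of Ps becomes Qd = 213.6 − 0.3(Ps − 26) = 221.4 - 0.3Ps. Setting this equal to supply: 221.4 - 0.3Ps = -270 + 7.5Ps, so Ps = 63.
Buyers pay Pb = 63 − 26 = 37; Q' = -270 + 7.5·63 = 202.5.
Buyers' price falls by P* − Pb = 62 − 37 = 25; sellers' price rises by Ps − P* = 63 − 62 = 1.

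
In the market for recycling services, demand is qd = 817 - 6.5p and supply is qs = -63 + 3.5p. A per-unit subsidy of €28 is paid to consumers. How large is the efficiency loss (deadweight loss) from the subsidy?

Pre-subsidy: 817 - 6.5p = -63 + 3.5p gives p* = 88, q* = 245.
With the rebate, buyers effectively pay pb = ps − 28, where ps is the price sellers receive.
Demand in terms of ps becomes qd = 817 − 6.5(ps − 28) = 999 - 6.5ps. Setting this equal to supply: 999 - 6.5ps = -63 + 3.5ps, so ps = 106.2.
Buyers pay pb = 106.2 − 28 = 78.2; q' = -63 + 3.5·106.2 = 308.7.
The subsidy expands output by 308.7 − 245 = 63.7 past the efficient level; on those units the gap between marginal cost and willingness to pay runs from 0 up to 28.
DWL = ½ × 28 × 63.7 = 891.8.

Deadweight loss = €891.8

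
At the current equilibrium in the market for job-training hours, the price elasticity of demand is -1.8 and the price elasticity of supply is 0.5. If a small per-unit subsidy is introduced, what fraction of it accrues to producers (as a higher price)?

For a small subsidy around the equilibrium, the benefit split depends on the relative slopes, which at a point are proportional to the elasticities.
Buyer share = εs/(εs + |εd|) = 0.5/(0.5 + 1.8) = 5/23; seller share = |εd|/(εs + |εd|) = 18/23.
So producers capture 18/23 of the subsidy.

Producer share = 18/23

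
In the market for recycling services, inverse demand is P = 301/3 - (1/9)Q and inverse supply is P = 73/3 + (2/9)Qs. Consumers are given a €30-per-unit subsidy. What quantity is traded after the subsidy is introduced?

Q' = 318

Pre-subsidy: 301/3 - (1/9)Q = 73/3 + (2/9)Q gives Q* = 228 and P* = 75.
With the rebate, buyers effectively pay Pb = Ps − 30, where Ps is the price sellers receive.
On the curves, Pb = 301/3 - (1/9)Q and Ps = 73/3 + (2/9)Q; the wedge Ps − Pb = 30 gives 73/3 + (2/9)Q − (301/3 - (1/9)Q) = 30, so Q' = 318.
Then Pb = 301/3 − (1/9)·318 = 65 and Ps = 73/3 + (2/9)·318 = 95.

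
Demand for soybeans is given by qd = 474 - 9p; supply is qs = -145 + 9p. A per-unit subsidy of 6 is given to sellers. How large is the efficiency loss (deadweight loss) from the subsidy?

Pre-subsidy: 474 - 9p = -145 + 9p gives p* = 619/18, q* = 164.5.
With the subsidy, sellers receive ps = pb + 6 for each unit, where pb is the price buyers pay.
Supply in terms of pb becomes qs = -145 + 9(pb + 6) = -91 + 9pb. Setting this equal to demand: 474 - 9pb = -91 + 9pb, so pb = 565/18.
Sellers receive ps = 565/18 + 6 = 673/18; q' = 474 − 9·(565/18) = 191.5.
The subsidy expands output by 191.5 − 164.5 = 27 past the efficient level; on those units the gap between marginal cost and willingness to pay runs from 0 up to 6.
DWL = ½ × 6 × 27 = 81.

Deadweight loss = 81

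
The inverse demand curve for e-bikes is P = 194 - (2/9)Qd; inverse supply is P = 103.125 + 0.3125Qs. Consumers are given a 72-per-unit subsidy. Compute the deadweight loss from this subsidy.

Pre-subsidy: 194 - (2/9)Q = 103.125 + 0.3125Q gives Q* = 13086/77 and P* = 12030/77.
With the rebate, buyers effectively pay Pb = Ps − 72, where Ps is the price sellers receive.
On the curves, Pb = 194 - (2/9)Q and Ps = 103.125 + 0.3125Q; the wedge Ps − Pb = 72 gives 103.125 + 0.3125Q − (194 - (2/9)Q) = 72, so Q' = 23454/77.
Then Pb = 194 − (2/9)·(23454/77) = 9726/77 and Ps = 103.125 + 0.3125·(23454/77) = 15270/77.
The subsidy expands output by 23454/77 − 13086/77 = 10368/77 past the efficient level; on those units the gap between marginal cost and willingness to pay runs from 0 up to 72.
DWL = ½ × 72 × 10368/77 = 373248/77.

Deadweight loss = 373248/77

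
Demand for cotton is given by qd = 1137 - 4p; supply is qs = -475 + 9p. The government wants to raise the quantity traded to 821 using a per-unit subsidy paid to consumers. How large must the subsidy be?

Required subsidy s = 65 per unit

At q = 821, invert demand for the buyer price: pb = (1137 − 821)/4 = 79; invert supply for the seller price: ps = (821 − (-475))/9 = 144.
The subsidy must fill the gap: s = ps − pb = 144 − 79 = 65.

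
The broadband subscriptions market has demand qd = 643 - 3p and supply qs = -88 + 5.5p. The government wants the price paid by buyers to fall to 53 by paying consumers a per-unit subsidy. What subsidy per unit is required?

Required subsidy s = 51 per unit

At a buyer price of 53, quantity demanded is 643 − 3·53 = 484.
Sellers supply 484 only when they receive ps with -88 + 5.5·ps = 484, i.e. ps = 104.
s = ps − pb = 104 − 53 = 51.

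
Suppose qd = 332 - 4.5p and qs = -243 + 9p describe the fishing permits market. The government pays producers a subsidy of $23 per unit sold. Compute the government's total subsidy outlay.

Government cost = 14444/3

Pre-subsidy: 332 - 4.5p = -243 + 9p gives p* = 1150/27, q* = 421/3.
With the subsidy, sellers receive ps = pb + 23 for each unit, where pb is the price buyers pay.
Supply in terms of pb becomes qs = -243 + 9(pb + 23) = -36 + 9pb. Setting this equal to demand: 332 - 4.5pb = -36 + 9pb, so pb = 736/27.
Sellers receive ps = 736/27 + 23 = 1357/27; q' = 332 − 4.5·(736/27) = 628/3.
Government outlay = subsidy × quantity = 23 × 628/3 = 14444/3.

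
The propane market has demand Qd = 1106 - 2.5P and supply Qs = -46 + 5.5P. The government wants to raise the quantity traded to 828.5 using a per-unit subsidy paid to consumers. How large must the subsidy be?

At Q = 828.5, invert demand for the buyer price: Pb = (1106 − 828.5)/2.5 = 111; invert supply for the seller price: Ps = (828.5 − (-46))/5.5 = 159.
The subsidy must fill the gap: s = Ps − Pb = 159 − 111 = 48.

Required subsidy s = 48 per unit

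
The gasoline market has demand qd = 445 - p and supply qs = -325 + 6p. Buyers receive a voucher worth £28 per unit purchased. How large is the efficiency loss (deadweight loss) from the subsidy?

Deadweight loss = £336

Pre-subsidy: 445 - p = -325 + 6p gives p* = 110, q* = 335.
With the rebate, buyers effectively pay pb = ps − 28, where ps is the price sellers receive.
Demand in terms of ps becomes qd = 445 − 1(ps − 28) = 473 - ps. Setting this equal to supply: 473 - ps = -325 + 6ps, so ps = 114.
Buyers pay pb = 114 − 28 = 86; q' = -325 + 6·114 = 359.
The subsidy expands output by 359 − 335 = 24 past the efficient level; on those units the gap between marginal cost and willingness to pay runs from 0 up to 28.
DWL = ½ × 28 × 24 = 336.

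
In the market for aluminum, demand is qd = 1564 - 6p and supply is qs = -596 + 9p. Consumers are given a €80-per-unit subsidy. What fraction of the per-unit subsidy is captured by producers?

Producer share = 0.4

Pre-subsidy: 1564 - 6p = -596 + 9p gives p* = 144, q* = 700.
With the rebate, buyers effectively pay pb = ps − 80, where ps is the price sellers receive.
Demand in terms of ps becomes qd = 1564 − 6(ps − 80) = 2044 - 6ps. Setting this equal to supply: 2044 - 6ps = -596 + 9ps, so ps = 176.
Buyers pay pb = 176 − 80 = 96; q' = -596 + 9·176 = 988.
Buyers' price falls by p* − pb = 144 − 96 = 48; sellers' price rises by ps − p* = 176 − 144 = 32.
So producers capture 32/80 = 0.4 of each unit of subsidy.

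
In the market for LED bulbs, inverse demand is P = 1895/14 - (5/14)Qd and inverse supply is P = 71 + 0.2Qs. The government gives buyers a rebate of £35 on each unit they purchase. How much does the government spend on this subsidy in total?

Government cost = 18725/3

Pre-subsidy: 1895/14 - (5/14)Q = 71 + 0.2Q gives Q* = 4505/39 and P* = 3670/39.
With the rebate, buyers effectively pay Pb = Ps − 35, where Ps is the price sellers receive.
On the curves, Pb = 1895/14 - (5/14)Q and Ps = 71 + 0.2Q; the wedge Ps − Pb = 35 gives 71 + 0.2Q − (1895/14 - (5/14)Q) = 35, so Q' = 535/3.
Then Pb = 1895/14 − (5/14)·(535/3) = 215/3 and Ps = 71 + 0.2·(535/3) = 320/3.
Government outlay = subsidy × quantity = 35 × 535/3 = 18725/3.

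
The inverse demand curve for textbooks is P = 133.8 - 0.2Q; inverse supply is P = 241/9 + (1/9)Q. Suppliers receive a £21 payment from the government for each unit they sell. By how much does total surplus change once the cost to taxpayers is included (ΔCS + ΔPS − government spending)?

Net change in total surplus = -£708.75

Pre-subsidy: 133.8 - 0.2Q = 241/9 + (1/9)Q gives Q* = 344 and P* = 65.
With the subsidy, sellers receive Ps = Pb + 21 for each unit, where Pb is the price buyers pay.
On the curves, Pb = 133.8 - 0.2Q and Ps = 241/9 + (1/9)Q; the wedge Ps − Pb = 21 gives 241/9 + (1/9)Q − (133.8 - 0.2Q) = 21, so Q' = 411.5.
Then Pb = 133.8 − 0.2·411.5 = 51.5 and Ps = 241/9 + (1/9)·411.5 = 72.5.
ΔCS = ½(344 + 411.5)(65 − 51.5) = 5099.625; ΔPS = ½(344 + 411.5)(72.5 − 65) = 2833.125.
Government spending = 21 × 411.5 = 8641.5.
Net change = 5099.625 + 2833.125 − 8641.5 = -708.75. The loss equals the DWL triangle ½·21·67.5.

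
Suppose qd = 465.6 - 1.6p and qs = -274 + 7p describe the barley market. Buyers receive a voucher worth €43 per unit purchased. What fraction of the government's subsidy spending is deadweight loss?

Pre-subsidy: 465.6 - 1.6p = -274 + 7p gives p* = 86, q* = 328.
With the rebate, buyers effectively pay pb = ps − 43, where ps is the price sellers receive.
Demand in terms of ps becomes qd = 465.6 − 1.6(ps − 43) = 534.4 - 1.6ps. Setting this equal to supply: 534.4 - 1.6ps = -274 + 7ps, so ps = 94.
Buyers pay pb = 94 − 43 = 51; q' = -274 + 7·94 = 384.
ΔCS = ½(328 + 384)(86 − 51) = 12460; ΔPS = ½(328 + 384)(94 − 86) = 2848.
Government spending = 43 × 384 = 16512.
DWL = ½ × 43 × (384 − 328) = 1204; fraction = 1204 / 16512 = 7/96.

DWL / government spending = 7/96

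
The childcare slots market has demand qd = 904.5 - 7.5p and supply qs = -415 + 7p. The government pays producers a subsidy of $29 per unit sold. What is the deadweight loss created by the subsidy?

Deadweight loss = $1522.5

Pre-subsidy: 904.5 - 7.5p = -415 + 7p gives p* = 91, q* = 222.
With the subsidy, sellers receive ps = pb + 29 for each unit, where pb is the price buyers pay.
Supply in terms of pb becomes qs = -415 + 7(pb + 29) = -212 + 7pb. Setting this equal to demand: 904.5 - 7.5pb = -212 + 7pb, so pb = 77.
Sellers receive ps = 77 + 29 = 106; q' = 904.5 − 7.5·77 = 327.
The subsidy expands output by 327 − 222 = 105 past the efficient level; on those units the gap between marginal cost and willingness to pay runs from 0 up to 29.
DWL = ½ × 29 × 105 = 1522.5.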